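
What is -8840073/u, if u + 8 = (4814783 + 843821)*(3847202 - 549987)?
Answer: -2946691/6219211329284 ≈ -4.7380e-7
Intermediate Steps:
u = 18657633987852 (u = -8 + (4814783 + 843821)*(3847202 - 549987) = -8 + 5658604*3297215 = -8 + 18657633987860 = 18657633987852)
-8840073/u = -8840073/18657633987852 = -8840073*1/18657633987852 = -2946691/6219211329284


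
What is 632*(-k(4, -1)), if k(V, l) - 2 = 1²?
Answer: -1896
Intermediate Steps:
k(V, l) = 3 (k(V, l) = 2 + 1² = 2 + 1 = 3)
632*(-k(4, -1)) = 632*(-1*3) = 632*(-3) = -1896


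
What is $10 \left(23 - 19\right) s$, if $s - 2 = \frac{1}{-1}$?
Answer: $40$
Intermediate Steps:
$s = 1$ ($s = 2 + \frac{1}{-1} = 2 - 1 = 1$)
$10 \left(23 - 19\right) s = 10 \left(23 - 19\right) 1 = 10 \cdot 4 \cdot 1 = 40 \cdot 1 = 40$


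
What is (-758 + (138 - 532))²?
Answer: 1327104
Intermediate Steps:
(-758 + (138 - 532))² = (-758 - 394)² = (-1152)² = 1327104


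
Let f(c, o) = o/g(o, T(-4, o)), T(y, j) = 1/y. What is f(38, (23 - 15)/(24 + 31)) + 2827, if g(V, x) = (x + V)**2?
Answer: 1502523/529 ≈ 2840.3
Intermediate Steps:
g(V, x) = (V + x)**2
f(c, o) = o/(-1/4 + o)**2 (f(c, o) = o/((o + 1/(-4))**2) = o/((o - 1/4)**2) = o/((-1/4 + o)**2) = o/(-1/4 + o)**2)
f(38, (23 - 15)/(24 + 31)) + 2827 = 16*((23 - 15)/(24 + 31))/(-1 + 4*((23 - 15)/(24 + 31)))**2 + 2827 = 16*(8/55)/(-1 + 4*(8/55))**2 + 2827 = 16*(8/55)/(-1 + 32/55)**2 + 2827 = 16*(8/55)/(-23/55)**2 + 2827 = 16*(8/55)*(3025/529) + 2827 = 7040/529 + 2827 = 1502523/529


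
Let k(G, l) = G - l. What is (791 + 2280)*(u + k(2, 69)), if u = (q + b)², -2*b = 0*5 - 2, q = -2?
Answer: -202686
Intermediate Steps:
b = 1 (b = -(0*5 - 2)/2 = -(0 - 2)/2 = -½*(-2) = 1)
u = 1 (u = (-2 + 1)² = (-1)² = 1)
(791 + 2280)*(u + k(2, 69)) = (791 + 2280)*(1 + (2 - 1*69)) = 3071*(1 + (2 - 69)) = 3071*(1 - 67) = 3071*(-66) = -202686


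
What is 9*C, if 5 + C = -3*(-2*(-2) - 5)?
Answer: -18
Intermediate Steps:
C = -2 (C = -5 - 3*(-2*(-2) - 5) = -5 - 3*(4 - 5) = -5 - 3*(-1) = -5 + 3 = -2)
9*C = 9*(-2) = -18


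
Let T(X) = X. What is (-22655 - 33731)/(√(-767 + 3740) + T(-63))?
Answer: 592053/166 + 28193*√2973/498 ≈ 6653.4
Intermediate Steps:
(-22655 - 33731)/(√(-767 + 3740) + T(-63)) = (-22655 - 33731)/(√(-767 + 3740) - 63) = -56386/(√2973 - 63) = -56386/(-63 + √2973)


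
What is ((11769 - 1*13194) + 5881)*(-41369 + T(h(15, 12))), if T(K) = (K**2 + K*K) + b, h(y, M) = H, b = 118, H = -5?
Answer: -183591656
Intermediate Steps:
h(y, M) = -5
T(K) = 118 + 2*K**2 (T(K) = (K**2 + K*K) + 118 = (K**2 + K**2) + 118 = 2*K**2 + 118 = 118 + 2*K**2)
((11769 - 1*13194) + 5881)*(-41369 + T(h(15, 12))) = ((11769 - 1*13194) + 5881)*(-41369 + (118 + 2*(-5)**2)) = ((11769 - 13194) + 5881)*(-41369 + (118 + 2*25)) = (-1425 + 5881)*(-41369 + (118 + 50)) = 4456*(-41369 + 168) = 4456*(-41201) = -183591656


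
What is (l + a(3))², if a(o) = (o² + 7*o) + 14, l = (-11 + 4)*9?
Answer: 361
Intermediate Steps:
l = -63 (l = -7*9 = -63)
a(o) = 14 + o² + 7*o
(l + a(3))² = (-63 + (14 + 3² + 7*3))² = (-63 + (14 + 9 + 21))² = (-63 + 44)² = (-19)² = 361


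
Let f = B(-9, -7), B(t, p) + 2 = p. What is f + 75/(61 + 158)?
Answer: -632/73 ≈ -8.6575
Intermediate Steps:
B(t, p) = -2 + p
f = -9 (f = -2 - 7 = -9)
f + 75/(61 + 158) = -9 + 75/(61 + 158) = -9 + 75/219 = -9 + 75*(1/219) = -9 + 25/73 = -632/73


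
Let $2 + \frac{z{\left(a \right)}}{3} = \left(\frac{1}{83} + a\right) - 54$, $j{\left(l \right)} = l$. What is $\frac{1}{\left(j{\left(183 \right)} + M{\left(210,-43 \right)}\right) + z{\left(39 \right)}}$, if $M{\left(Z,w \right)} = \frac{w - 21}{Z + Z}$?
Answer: $\frac{8715}{1149367} \approx 0.0075824$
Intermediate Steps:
$M{\left(Z,w \right)} = \frac{-21 + w}{2 Z}$
$z{\left(a \right)} = - \frac{13941}{83} + 3 a$ ($z{\left(a \right)} = -6 + 3 \left(\left(\frac{1}{83} + a\right) - 54\right) = -6 + 3 \left(- \frac{4481}{83} + a\right) = -6 + \left(- \frac{13443}{83} + 3 a\right) = - \frac{13941}{83} + 3 a$)
$\frac{1}{\left(j{\left(183 \right)} + M{\left(210,-43 \right)}\right) + z{\left(39 \right)}} = \frac{1}{\left(183 + \frac{-21 - 43}{2 \cdot 210}\right) + \left(- \frac{13941}{83} + 3 \cdot 39\right)} = \frac{1}{\left(183 + \frac{1}{2} \cdot \frac{1}{210} \left(-64\right)\right) + \left(- \frac{13941}{83} + 117\right)} = \frac{1}{\left(183 - \frac{16}{105}\right) - \frac{4230}{83}} = \frac{1}{\frac{19199}{105} - \frac{4230}{83}} = \frac{1}{\frac{1149367}{8715}} = \frac{8715}{1149367}$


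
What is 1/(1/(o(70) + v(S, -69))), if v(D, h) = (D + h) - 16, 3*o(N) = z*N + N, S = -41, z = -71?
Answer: -5278/3 ≈ -1759.3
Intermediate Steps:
o(N) = -70*N/3 (o(N) = (-71*N + N)/3 = (-70*N)/3 = -70*N/3)
v(D, h) = -16 + D + h
1/(1/(o(70) + v(S, -69))) = 1/(1/(-70/3*70 + (-16 - 41 - 69))) = 1/(1/(-4900/3 - 126)) = 1/(1/(-5278/3)) = 1/(-3/5278) = -5278/3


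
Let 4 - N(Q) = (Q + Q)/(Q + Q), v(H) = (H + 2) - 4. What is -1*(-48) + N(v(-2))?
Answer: 51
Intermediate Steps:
v(H) = -2 + H (v(H) = (2 + H) - 4 = -2 + H)
N(Q) = 3 (N(Q) = 4 - (Q + Q)/(Q + Q) = 4 - 2*Q/(2*Q) = 4 - 2*Q*1/(2*Q) = 4 - 1*1 = 4 - 1 = 3)
-1*(-48) + N(v(-2)) = -1*(-48) + 3 = 48 + 3 = 51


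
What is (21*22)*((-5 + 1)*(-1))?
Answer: 1848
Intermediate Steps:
(21*22)*((-5 + 1)*(-1)) = 462*(-4*(-1)) = 462*4 = 1848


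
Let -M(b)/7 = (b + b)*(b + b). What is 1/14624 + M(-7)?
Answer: -20064127/14624 ≈ -1372.0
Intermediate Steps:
M(b) = -28*b² (M(b) = -7*(b + b)*(b + b) = -7*2*b*2*b = -28*b²)
1/14624 + M(-7) = 1/14624 - 28*(-7)² = 1/14624 - 28*49 = 1/14624 - 1372 = -20064127/14624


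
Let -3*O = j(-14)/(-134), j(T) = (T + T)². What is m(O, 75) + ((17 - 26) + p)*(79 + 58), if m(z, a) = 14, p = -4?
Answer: -1767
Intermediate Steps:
j(T) = 4*T² (j(T) = (2*T)² = 4*T²)
O = 392/201 (O = -4*(-14)²/(3*(-134)) = -4*196*(-1)/(3*134) = -784*(-1)/(3*134) = -⅓*(-392/67) = 392/201 ≈ 1.9502)
m(O, 75) + ((17 - 26) + p)*(79 + 58) = 14 + ((17 - 26) - 4)*(79 + 58) = 14 + (-9 - 4)*137 = 14 - 13*137 = 14 - 1781 = -1767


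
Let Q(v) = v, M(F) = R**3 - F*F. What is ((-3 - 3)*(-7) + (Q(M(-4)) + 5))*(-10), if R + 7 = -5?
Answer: 16970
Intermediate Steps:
R = -12 (R = -7 - 5 = -12)
M(F) = -1728 - F**2 (M(F) = (-12)**3 - F*F = -1728 - F**2)
((-3 - 3)*(-7) + (Q(M(-4)) + 5))*(-10) = ((-3 - 3)*(-7) + ((-1728 - 1*(-4)**2) + 5))*(-10) = (-6*(-7) + ((-1728 - 1*16) + 5))*(-10) = (42 + ((-1728 - 16) + 5))*(-10) = (42 + (-1744 + 5))*(-10) = (42 - 1739)*(-10) = -1697*(-10) = 16970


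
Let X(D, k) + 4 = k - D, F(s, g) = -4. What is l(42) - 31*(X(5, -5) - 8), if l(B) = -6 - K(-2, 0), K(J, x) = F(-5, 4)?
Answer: 680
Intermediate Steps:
K(J, x) = -4
X(D, k) = -4 + k - D (X(D, k) = -4 + (k - D) = -4 + k - D)
l(B) = -2 (l(B) = -6 - 1*(-4) = -6 + 4 = -2)
l(42) - 31*(X(5, -5) - 8) = -2 - 31*((-4 - 5 - 1*5) - 8) = -2 - 31*((-4 - 5 - 5) - 8) = -2 - 31*(-14 - 8) = -2 - 31*(-22) = -2 + 682 = 680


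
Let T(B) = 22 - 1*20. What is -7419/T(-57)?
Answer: -7419/2 ≈ -3709.5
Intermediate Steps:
T(B) = 2 (T(B) = 22 - 20 = 2)
-7419/T(-57) = -7419/2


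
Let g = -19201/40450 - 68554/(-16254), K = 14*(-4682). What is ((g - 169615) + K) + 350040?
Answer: 37765568038673/328737150 ≈ 1.1488e+5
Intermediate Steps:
K = -65548
g = 1230458123/328737150 (g = -19201*1/40450 - 68554*(-1/16254) = -19201/40450 + 34277/8127 = 1230458123/328737150 ≈ 3.7430)
((g - 169615) + K) + 350040 = ((1230458123/328737150 - 169615) - 65548) + 350040 = (-55757521239127/328737150 - 65548) + 350040 = -77305583947327/328737150 + 350040 = 37765568038673/328737150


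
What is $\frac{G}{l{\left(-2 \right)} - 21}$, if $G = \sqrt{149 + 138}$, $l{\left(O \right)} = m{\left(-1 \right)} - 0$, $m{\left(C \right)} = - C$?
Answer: $- \frac{\sqrt{287}}{20} \approx -0.84705$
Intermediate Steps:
$l{\left(O \right)} = 1$ ($l{\left(O \right)} = \left(-1\right) \left(-1\right) - 0 = 1 + 0 = 1$)
$G = \sqrt{287} \approx 16.941$
$\frac{G}{l{\left(-2 \right)} - 21} = \frac{\sqrt{287}}{1 - 21} = \frac{\sqrt{287}}{-20} = - \frac{\sqrt{287}}{20}$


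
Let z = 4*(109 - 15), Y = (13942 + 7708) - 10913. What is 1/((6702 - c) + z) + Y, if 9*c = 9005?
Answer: 587281698/54697 ≈ 10737.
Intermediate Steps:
c = 9005/9 (c = (⅑)*9005 = 9005/9 ≈ 1000.6)
Y = 10737 (Y = 21650 - 10913 = 10737)
z = 376 (z = 4*94 = 376)
1/((6702 - c) + z) + Y = 1/((6702 - 1*9005/9) + 376) + 10737 = 1/((6702 - 9005/9) + 376) + 10737 = 1/(51313/9 + 376) + 10737 = 1/(54697/9) + 10737 = 9/54697 + 10737 = 587281698/54697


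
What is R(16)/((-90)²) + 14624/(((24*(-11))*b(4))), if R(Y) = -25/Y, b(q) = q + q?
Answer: -394859/57024 ≈ -6.9244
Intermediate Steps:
b(q) = 2*q
R(16)/((-90)²) + 14624/(((24*(-11))*b(4))) = (-25/16)/((-90)²) + 14624/(((24*(-11))*(2*4))) = -25*1/16/8100 + 14624/((-264*8)) = -25/16*1/8100 + 14624/(-2112) = -1/5184 + 14624*(-1/2112) = -1/5184 - 457/66 = -394859/57024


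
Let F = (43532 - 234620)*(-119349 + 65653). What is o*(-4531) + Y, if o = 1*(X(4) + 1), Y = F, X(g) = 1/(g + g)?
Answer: 82085249205/8 ≈ 1.0261e+10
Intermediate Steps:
X(g) = 1/(2*g)
F = 10260661248 (F = -191088*(-53696) = 10260661248)
Y = 10260661248
o = 9/8 (o = 1*((½)/4 + 1) = 1*((½)*(¼) + 1) = 1*(⅛ + 1) = 1*(9/8) = 9/8 ≈ 1.1250)
o*(-4531) + Y = (9/8)*(-4531) + 10260661248 = -40779/8 + 10260661248 = 82085249205/8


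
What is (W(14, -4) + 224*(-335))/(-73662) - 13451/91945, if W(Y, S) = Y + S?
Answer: 984634298/1128808765 ≈ 0.87228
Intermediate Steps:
W(Y, S) = S + Y
(W(14, -4) + 224*(-335))/(-73662) - 13451/91945 = ((-4 + 14) + 224*(-335))/(-73662) - 13451/91945 = (10 - 75040)*(-1/73662) - 13451*1/91945 = -75030*(-1/73662) - 13451/91945 = 12505/12277 - 13451/91945 = 984634298/1128808765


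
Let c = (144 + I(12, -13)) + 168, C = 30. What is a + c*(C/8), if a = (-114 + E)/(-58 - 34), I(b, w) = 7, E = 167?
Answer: 55001/46 ≈ 1195.7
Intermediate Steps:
a = -53/92 (a = (-114 + 167)/(-58 - 34) = 53/(-92) = 53*(-1/92) = -53/92 ≈ -0.57609)
c = 319 (c = (144 + 7) + 168 = 151 + 168 = 319)
a + c*(C/8) = -53/92 + 319*(30/8) = -53/92 + 319*((⅛)*30) = -53/92 + 319*(15/4) = -53/92 + 4785/4 = 55001/46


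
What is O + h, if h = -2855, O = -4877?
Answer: -7732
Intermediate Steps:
O + h = -4877 - 2855 = -7732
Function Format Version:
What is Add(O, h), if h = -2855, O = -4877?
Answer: -7732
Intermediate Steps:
Add(O, h) = Add(-4877, -2855) = -7732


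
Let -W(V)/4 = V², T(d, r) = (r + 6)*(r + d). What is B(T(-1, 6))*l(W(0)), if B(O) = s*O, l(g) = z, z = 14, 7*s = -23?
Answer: -2760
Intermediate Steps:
T(d, r) = (6 + r)*(d + r)
s = -23/7 (s = (⅐)*(-23) = -23/7 ≈ -3.2857)
W(V) = -4*V²
l(g) = 14
B(O) = -23*O/7
B(T(-1, 6))*l(W(0)) = -23*(6² + 6*(-1) + 6*6 - 1*6)/7*14 = -23*(36 - 6 + 36 - 6)/7*14 = -23/7*60*14 = -1380/7*14 = -2760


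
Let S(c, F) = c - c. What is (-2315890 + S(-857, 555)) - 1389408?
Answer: -3705298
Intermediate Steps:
S(c, F) = 0
(-2315890 + S(-857, 555)) - 1389408 = (-2315890 + 0) - 1389408 = -2315890 - 1389408 = -3705298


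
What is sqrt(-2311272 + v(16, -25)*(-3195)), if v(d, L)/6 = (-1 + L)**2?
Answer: 12*I*sqrt(106043) ≈ 3907.7*I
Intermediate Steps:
v(d, L) = 6*(-1 + L)**2
sqrt(-2311272 + v(16, -25)*(-3195)) = sqrt(-2311272 + (6*(-1 - 25)**2)*(-3195)) = sqrt(-2311272 + (6*(-26)**2)*(-3195)) = sqrt(-2311272 + (6*676)*(-3195)) = sqrt(-2311272 + 4056*(-3195)) = sqrt(-2311272 - 12958920) = sqrt(-15270192) = 12*I*sqrt(106043)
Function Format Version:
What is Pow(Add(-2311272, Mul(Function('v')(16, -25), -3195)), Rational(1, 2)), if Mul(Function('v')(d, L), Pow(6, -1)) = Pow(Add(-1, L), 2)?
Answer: Mul(12, I, Pow(106043, Rational(1, 2))) ≈ Mul(3907.7, I)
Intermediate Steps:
Function('v')(d, L) = Mul(6, Pow(Add(-1, L), 2))
Pow(Add(-2311272, Mul(Function('v')(16, -25), -3195)), Rational(1, 2)) = Pow(Add(-2311272, Mul(Mul(6, Pow(Add(-1, -25), 2)), -3195)), Rational(1, 2)) = Pow(Add(-2311272, Mul(Mul(6, Pow(-26, 2)), -3195)), Rational(1, 2)) = Pow(Add(-2311272, Mul(Mul(6, 676), -3195)), Rational(1, 2)) = Pow(Add(-2311272, Mul(4056, -3195)), Rational(1, 2)) = Pow(Add(-2311272, -12958920), Rational(1, 2)) = Pow(-15270192, Rational(1, 2)) = Mul(12, I, Pow(106043, Rational(1, 2)))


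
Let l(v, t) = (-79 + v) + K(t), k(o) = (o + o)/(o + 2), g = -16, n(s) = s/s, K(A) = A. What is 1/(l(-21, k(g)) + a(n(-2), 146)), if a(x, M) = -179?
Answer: -7/1937 ≈ -0.0036138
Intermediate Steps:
n(s) = 1
k(o) = 2*o/(2 + o) (k(o) = (2*o)/(2 + o) = 2*o/(2 + o))
l(v, t) = -79 + t + v (l(v, t) = (-79 + v) + t = -79 + t + v)
1/(l(-21, k(g)) + a(n(-2), 146)) = 1/((-79 + 2*(-16)/(2 - 16) - 21) - 179) = 1/((-79 + 2*(-16)/(-14) - 21) - 179) = 1/((-79 + 2*(-16)*(-1/14) - 21) - 179) = 1/((-79 + 16/7 - 21) - 179) = 1/(-684/7 - 179) = 1/(-1937/7) = -7/1937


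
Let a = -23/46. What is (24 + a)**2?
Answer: 2209/4 ≈ 552.25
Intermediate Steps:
a = -1/2 (a = -23*1/46 = -1/2 ≈ -0.50000)
(24 + a)**2 = (24 - 1/2)**2 = (47/2)**2 = 2209/4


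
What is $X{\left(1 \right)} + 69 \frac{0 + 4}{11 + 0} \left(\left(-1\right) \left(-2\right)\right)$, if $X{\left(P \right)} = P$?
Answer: $\frac{563}{11} \approx 51.182$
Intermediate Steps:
$X{\left(1 \right)} + 69 \frac{0 + 4}{11 + 0} \left(\left(-1\right) \left(-2\right)\right) = 1 + 69 \frac{0 + 4}{11 + 0} \left(\left(-1\right) \left(-2\right)\right) = 1 + 69 \cdot \frac{4}{11} \cdot 2 = 1 + 69 \cdot \frac{8}{11} = 1 + \frac{552}{11} = \frac{563}{11}$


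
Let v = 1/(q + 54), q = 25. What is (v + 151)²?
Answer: 142324900/6241 ≈ 22805.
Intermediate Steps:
v = 1/79 (v = 1/(25 + 54) = 1/79 ≈ 0.012658)
(v + 151)² = (1/79 + 151)² = (11930/79)² = 142324900/6241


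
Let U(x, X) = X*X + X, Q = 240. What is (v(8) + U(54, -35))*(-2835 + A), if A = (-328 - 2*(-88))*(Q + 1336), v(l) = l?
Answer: -290379626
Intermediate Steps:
U(x, X) = X + X² (U(x, X) = X² + X = X + X²)
A = -239552 (A = (-328 - 2*(-88))*(240 + 1336) = (-328 + 176)*1576 = -152*1576 = -239552)
(v(8) + U(54, -35))*(-2835 + A) = (8 - 35*(1 - 35))*(-2835 - 239552) = (8 - 35*(-34))*(-242387) = (8 + 1190)*(-242387) = 1198*(-242387) = -290379626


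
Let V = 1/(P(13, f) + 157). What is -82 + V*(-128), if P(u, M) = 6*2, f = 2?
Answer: -13986/169 ≈ -82.757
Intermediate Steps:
P(u, M) = 12
V = 1/169 (V = 1/(12 + 157) = 1/169 ≈ 0.0059172)
-82 + V*(-128) = -82 + (1/169)*(-128) = -82 - 128/169 = -13986/169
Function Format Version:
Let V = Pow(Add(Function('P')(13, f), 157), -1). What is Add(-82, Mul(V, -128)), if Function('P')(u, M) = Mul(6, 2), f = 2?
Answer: Rational(-13986, 169) ≈ -82.757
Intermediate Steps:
Function('P')(u, M) = 12
V = Rational(1, 169) (V = Pow(Add(12, 157), -1) = Pow(169, -1) = Rational(1, 169) ≈ 0.0059172)
Add(-82, Mul(V, -128)) = Add(-82, Mul(Rational(1, 169), -128)) = Add(-82, Rational(-128, 169)) = Rational(-13986, 169)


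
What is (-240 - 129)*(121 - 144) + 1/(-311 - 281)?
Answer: 5024303/592 ≈ 8487.0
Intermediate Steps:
(-240 - 129)*(121 - 144) + 1/(-311 - 281) = -369*(-23) + 1/(-592) = 8487 - 1/592 = 5024303/592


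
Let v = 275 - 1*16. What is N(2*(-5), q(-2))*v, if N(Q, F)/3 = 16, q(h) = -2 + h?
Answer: 12432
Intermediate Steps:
v = 259 (v = 275 - 16 = 259)
N(Q, F) = 48 (N(Q, F) = 3*16 = 48)
N(2*(-5), q(-2))*v = 48*259 = 12432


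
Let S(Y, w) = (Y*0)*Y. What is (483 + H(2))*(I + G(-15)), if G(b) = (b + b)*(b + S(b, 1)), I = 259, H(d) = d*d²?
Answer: 348119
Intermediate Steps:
S(Y, w) = 0 (S(Y, w) = 0*Y = 0)
H(d) = d³
G(b) = 2*b² (G(b) = (b + b)*(b + 0) = (2*b)*b = 2*b²)
(483 + H(2))*(I + G(-15)) = (483 + 2³)*(259 + 2*(-15)²) = (483 + 8)*(259 + 2*225) = 491*(259 + 450) = 491*709 = 348119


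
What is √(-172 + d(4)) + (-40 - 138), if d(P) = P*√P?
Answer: -178 + 2*I*√41 ≈ -178.0 + 12.806*I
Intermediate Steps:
d(P) = P^(3/2)
√(-172 + d(4)) + (-40 - 138) = √(-172 + 4^(3/2)) + (-40 - 138) = √(-172 + 8) - 178 = √(-164) - 178 = 2*I*√41 - 178 = -178 + 2*I*√41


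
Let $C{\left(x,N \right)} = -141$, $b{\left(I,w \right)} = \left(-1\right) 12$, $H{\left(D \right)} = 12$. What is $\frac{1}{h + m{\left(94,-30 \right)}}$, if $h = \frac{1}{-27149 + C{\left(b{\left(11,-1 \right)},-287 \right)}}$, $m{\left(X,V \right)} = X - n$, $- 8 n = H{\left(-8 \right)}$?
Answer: $\frac{13645}{1303097} \approx 0.010471$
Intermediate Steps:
$b{\left(I,w \right)} = -12$
$n = - \frac{3}{2}$ ($n = \left(- \frac{1}{8}\right) 12 = - \frac{3}{2} \approx -1.5$)
$m{\left(X,V \right)} = \frac{3}{2} + X$ ($m{\left(X,V \right)} = X - - \frac{3}{2} = X + \frac{3}{2} = \frac{3}{2} + X$)
$h = - \frac{1}{27290}$ ($h = \frac{1}{-27149 - 141} = \frac{1}{-27290} = - \frac{1}{27290} \approx -3.6643 \cdot 10^{-5}$)
$\frac{1}{h + m{\left(94,-30 \right)}} = \frac{1}{- \frac{1}{27290} + \left(\frac{3}{2} + 94\right)} = \frac{1}{- \frac{1}{27290} + \frac{191}{2}} = \frac{1}{\frac{1303097}{13645}} = \frac{13645}{1303097}$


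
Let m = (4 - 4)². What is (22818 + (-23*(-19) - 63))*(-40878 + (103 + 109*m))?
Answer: -945653800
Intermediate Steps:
m = 0 (m = 0² = 0)
(22818 + (-23*(-19) - 63))*(-40878 + (103 + 109*m)) = (22818 + (-23*(-19) - 63))*(-40878 + (103 + 109*0)) = (22818 + (437 - 63))*(-40878 + (103 + 0)) = (22818 + 374)*(-40878 + 103) = 23192*(-40775) = -945653800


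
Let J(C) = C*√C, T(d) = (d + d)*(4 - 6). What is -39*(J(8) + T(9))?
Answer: 1404 - 624*√2 ≈ 521.53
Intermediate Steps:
T(d) = -4*d (T(d) = (2*d)*(-2) = -4*d)
J(C) = C^(3/2)
-39*(J(8) + T(9)) = -39*(8^(3/2) - 4*9) = -39*(16*√2 - 36) = -39*(-36 + 16*√2) = 1404 - 624*√2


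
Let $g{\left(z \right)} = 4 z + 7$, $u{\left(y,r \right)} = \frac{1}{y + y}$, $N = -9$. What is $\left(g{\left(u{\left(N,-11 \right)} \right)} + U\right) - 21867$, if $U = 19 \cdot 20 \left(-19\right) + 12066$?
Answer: $- \frac{153128}{9} \approx -17014.0$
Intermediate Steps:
$u{\left(y,r \right)} = \frac{1}{2 y}$
$U = 4846$ ($U = 380 \left(-19\right) + 12066 = -7220 + 12066 = 4846$)
$g{\left(z \right)} = 7 + 4 z$
$\left(g{\left(u{\left(N,-11 \right)} \right)} + U\right) - 21867 = \left(\left(7 + 4 \frac{1}{2 \left(-9\right)}\right) + 4846\right) - 21867 = \left(\left(7 + 4 \cdot \frac{1}{2} \left(- \frac{1}{9}\right)\right) + 4846\right) - 21867 = \left(\left(7 + 4 \left(- \frac{1}{18}\right)\right) + 4846\right) - 21867 = \left(\left(7 - \frac{2}{9}\right) + 4846\right) - 21867 = \left(\frac{61}{9} + 4846\right) - 21867 = \frac{43675}{9} - 21867 = - \frac{153128}{9}$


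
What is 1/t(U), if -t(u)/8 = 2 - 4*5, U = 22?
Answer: 1/144 ≈ 0.0069444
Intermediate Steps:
t(u) = 144 (t(u) = -8*(2 - 4*5) = -8*(2 - 20) = -8*(-18) = 144)
1/t(U) = 1/144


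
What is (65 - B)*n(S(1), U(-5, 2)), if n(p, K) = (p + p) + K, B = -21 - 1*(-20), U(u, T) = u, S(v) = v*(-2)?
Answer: -594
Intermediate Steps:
S(v) = -2*v
B = -1 (B = -21 + 20 = -1)
n(p, K) = K + 2*p (n(p, K) = 2*p + K = K + 2*p)
(65 - B)*n(S(1), U(-5, 2)) = (65 - 1*(-1))*(-5 + 2*(-2*1)) = (65 + 1)*(-5 + 2*(-2)) = 66*(-5 - 4) = 66*(-9) = -594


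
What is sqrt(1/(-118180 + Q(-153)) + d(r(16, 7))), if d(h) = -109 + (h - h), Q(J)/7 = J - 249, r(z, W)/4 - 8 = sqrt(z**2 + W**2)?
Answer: I*sqrt(1595710856918)/120994 ≈ 10.44*I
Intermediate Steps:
r(z, W) = 32 + 4*sqrt(W**2 + z**2) (r(z, W) = 32 + 4*sqrt(z**2 + W**2) = 32 + 4*sqrt(W**2 + z**2))
Q(J) = -1743 + 7*J (Q(J) = 7*(J - 249) = 7*(-249 + J) = -1743 + 7*J)
d(h) = -109 (d(h) = -109 + 0 = -109)
sqrt(1/(-118180 + Q(-153)) + d(r(16, 7))) = sqrt(1/(-118180 + (-1743 + 7*(-153))) - 109) = sqrt(1/(-118180 + (-1743 - 1071)) - 109) = sqrt(1/(-118180 - 2814) - 109) = sqrt(1/(-120994) - 109) = sqrt(-1/120994 - 109) = sqrt(-13188347/120994) = I*sqrt(1595710856918)/120994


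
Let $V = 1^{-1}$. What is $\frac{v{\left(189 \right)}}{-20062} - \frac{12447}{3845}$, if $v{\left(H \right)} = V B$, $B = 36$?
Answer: $- \frac{124925067}{38569195} \approx -3.239$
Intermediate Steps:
$V = 1$
$v{\left(H \right)} = 36$ ($v{\left(H \right)} = 1 \cdot 36 = 36$)
$\frac{v{\left(189 \right)}}{-20062} - \frac{12447}{3845} = \frac{36}{-20062} - \frac{12447}{3845} = 36 \left(- \frac{1}{20062}\right) - \frac{12447}{3845} = - \frac{18}{10031} - \frac{12447}{3845} = - \frac{124925067}{38569195}$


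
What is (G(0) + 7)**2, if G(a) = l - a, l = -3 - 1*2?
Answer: 4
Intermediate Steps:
l = -5 (l = -3 - 2 = -5)
G(a) = -5 - a
(G(0) + 7)**2 = ((-5 - 1*0) + 7)**2 = ((-5 + 0) + 7)**2 = (-5 + 7)**2 = 2**2 = 4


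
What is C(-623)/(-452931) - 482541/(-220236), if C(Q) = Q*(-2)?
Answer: 72761121205/33250570572 ≈ 2.1883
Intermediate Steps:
C(Q) = -2*Q
C(-623)/(-452931) - 482541/(-220236) = -2*(-623)/(-452931) - 482541/(-220236) = 1246*(-1/452931) - 482541*(-1/220236) = -1246/452931 + 160847/73412 = 72761121205/33250570572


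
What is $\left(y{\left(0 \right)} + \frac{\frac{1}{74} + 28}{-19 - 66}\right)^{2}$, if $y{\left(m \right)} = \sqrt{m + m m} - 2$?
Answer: $\frac{214710409}{39564100} \approx 5.4269$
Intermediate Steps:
$y{\left(m \right)} = -2 + \sqrt{m + m^{2}}$ ($y{\left(m \right)} = \sqrt{m + m^{2}} - 2 = -2 + \sqrt{m + m^{2}}$)
$\left(y{\left(0 \right)} + \frac{\frac{1}{74} + 28}{-19 - 66}\right)^{2} = \left(\left(-2 + \sqrt{0 \left(1 + 0\right)}\right) + \frac{\frac{1}{74} + 28}{-19 - 66}\right)^{2} = \left(\left(-2 + \sqrt{0 \cdot 1}\right) + \frac{\frac{1}{74} + 28}{-85}\right)^{2} = \left(\left(-2 + \sqrt{0}\right) + \frac{2073}{74} \left(- \frac{1}{85}\right)\right)^{2} = \left(\left(-2 + 0\right) - \frac{2073}{6290}\right)^{2} = \left(-2 - \frac{2073}{6290}\right)^{2} = \left(- \frac{14653}{6290}\right)^{2} = \frac{214710409}{39564100}$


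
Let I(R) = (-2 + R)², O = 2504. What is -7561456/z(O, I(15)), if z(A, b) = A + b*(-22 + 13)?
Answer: -7561456/983 ≈ -7692.2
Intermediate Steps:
z(A, b) = A - 9*b (z(A, b) = A + b*(-9) = A - 9*b)
-7561456/z(O, I(15)) = -7561456/(2504 - 9*(-2 + 15)²) = -7561456/(2504 - 9*13²) = -7561456/(2504 - 9*169) = -7561456/(2504 - 1521) = -7561456/983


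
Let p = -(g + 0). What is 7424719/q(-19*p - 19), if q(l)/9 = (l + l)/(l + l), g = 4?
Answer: 7424719/9 ≈ 8.2497e+5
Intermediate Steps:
p = -4 (p = -(4 + 0) = -1*4 = -4)
q(l) = 9 (q(l) = 9*((l + l)/(l + l)) = 9*((2*l)/((2*l))) = 9*((2*l)*(1/(2*l))) = 9*1 = 9)
7424719/q(-19*p - 19) = 7424719/9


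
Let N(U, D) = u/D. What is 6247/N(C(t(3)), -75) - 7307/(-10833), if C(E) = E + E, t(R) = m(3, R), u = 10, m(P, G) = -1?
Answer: -1015091651/21666 ≈ -46852.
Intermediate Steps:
t(R) = -1
C(E) = 2*E
N(U, D) = 10/D
6247/N(C(t(3)), -75) - 7307/(-10833) = 6247/((10/(-75))) - 7307/(-10833) = 6247/((10*(-1/75))) - 7307*(-1/10833) = 6247/(-2/15) + 7307/10833 = 6247*(-15/2) + 7307/10833 = -93705/2 + 7307/10833 = -1015091651/21666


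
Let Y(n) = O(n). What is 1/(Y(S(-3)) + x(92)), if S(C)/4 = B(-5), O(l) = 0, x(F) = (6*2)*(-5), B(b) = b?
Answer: -1/60 ≈ -0.016667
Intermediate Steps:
x(F) = -60 (x(F) = 12*(-5) = -60)
S(C) = -20 (S(C) = 4*(-5) = -20)
Y(n) = 0
1/(Y(S(-3)) + x(92)) = 1/(0 - 60) = 1/(-60) = -1/60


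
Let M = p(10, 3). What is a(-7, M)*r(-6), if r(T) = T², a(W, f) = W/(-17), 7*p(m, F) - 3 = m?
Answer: 252/17 ≈ 14.824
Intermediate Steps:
p(m, F) = 3/7 + m/7
M = 13/7 (M = 3/7 + (⅐)*10 = 3/7 + 10/7 = 13/7 ≈ 1.8571)
a(W, f) = -W/17 (a(W, f) = W*(-1/17) = -W/17)
a(-7, M)*r(-6) = -1/17*(-7)*(-6)² = (7/17)*36 = 252/17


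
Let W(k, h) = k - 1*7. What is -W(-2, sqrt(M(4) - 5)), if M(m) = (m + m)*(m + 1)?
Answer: 9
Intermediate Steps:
M(m) = 2*m*(1 + m) (M(m) = (2*m)*(1 + m) = 2*m*(1 + m))
W(k, h) = -7 + k (W(k, h) = k - 7 = -7 + k)
-W(-2, sqrt(M(4) - 5)) = -(-7 - 2) = -1*(-9) = 9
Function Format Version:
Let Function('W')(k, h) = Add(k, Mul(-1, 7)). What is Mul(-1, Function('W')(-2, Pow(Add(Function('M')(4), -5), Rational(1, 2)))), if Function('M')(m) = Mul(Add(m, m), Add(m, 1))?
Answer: 9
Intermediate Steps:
Function('M')(m) = Mul(2, m, Add(1, m)) (Function('M')(m) = Mul(Mul(2, m), Add(1, m)) = Mul(2, m, Add(1, m)))
Function('W')(k, h) = Add(-7, k) (Function('W')(k, h) = Add(k, -7) = Add(-7, k))
Mul(-1, Function('W')(-2, Pow(Add(Function('M')(4), -5), Rational(1, 2)))) = Mul(-1, Add(-7, -2)) = Mul(-1, -9) = 9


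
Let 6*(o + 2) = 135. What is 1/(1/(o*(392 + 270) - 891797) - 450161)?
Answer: -878226/395343094387 ≈ -2.2214e-6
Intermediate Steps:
o = 41/2 (o = -2 + (⅙)*135 = -2 + 45/2 = 41/2 ≈ 20.500)
1/(1/(o*(392 + 270) - 891797) - 450161) = 1/(1/(41*(392 + 270)/2 - 891797) - 450161) = 1/(1/((41/2)*662 - 891797) - 450161) = 1/(1/(13571 - 891797) - 450161) = 1/(1/(-878226) - 450161) = 1/(-1/878226 - 450161) = 1/(-395343094387/878226) = -878226/395343094387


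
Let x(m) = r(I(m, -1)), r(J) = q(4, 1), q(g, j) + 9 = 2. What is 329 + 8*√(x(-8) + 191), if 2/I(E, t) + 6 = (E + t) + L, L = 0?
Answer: 329 + 16*√46 ≈ 437.52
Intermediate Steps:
q(g, j) = -7 (q(g, j) = -9 + 2 = -7)
I(E, t) = 2/(-6 + E + t) (I(E, t) = 2/(-6 + ((E + t) + 0)) = 2/(-6 + (E + t)) = 2/(-6 + E + t))
r(J) = -7
x(m) = -7
329 + 8*√(x(-8) + 191) = 329 + 8*√(-7 + 191) = 329 + 8*√184 = 329 + 8*(2*√46) = 329 + 16*√46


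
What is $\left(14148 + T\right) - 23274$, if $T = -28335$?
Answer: $-37461$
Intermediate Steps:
$\left(14148 + T\right) - 23274 = \left(14148 - 28335\right) - 23274 = -14187 - 23274 = -37461$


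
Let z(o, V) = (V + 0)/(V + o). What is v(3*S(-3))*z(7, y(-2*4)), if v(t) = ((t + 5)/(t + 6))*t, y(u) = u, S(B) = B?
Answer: -96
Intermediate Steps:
z(o, V) = V/(V + o)
v(t) = t*(5 + t)/(6 + t) (v(t) = ((5 + t)/(6 + t))*t = t*(5 + t)/(6 + t))
v(3*S(-3))*z(7, y(-2*4)) = ((3*(-3))*(5 + 3*(-3))/(6 + 3*(-3)))*((-2*4)/(-2*4 + 7)) = (-9*(5 - 9)/(6 - 9))*(-8/(-8 + 7)) = (-9*(-4)/(-3))*(-8/(-1)) = (-9*(-⅓)*(-4))*(-8*(-1)) = -12*8 = -96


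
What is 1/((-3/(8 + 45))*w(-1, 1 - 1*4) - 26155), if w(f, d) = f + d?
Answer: -53/1386203 ≈ -3.8234e-5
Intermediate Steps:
w(f, d) = d + f
1/((-3/(8 + 45))*w(-1, 1 - 1*4) - 26155) = 1/((-3/(8 + 45))*((1 - 1*4) - 1) - 26155) = 1/((-3/53)*((1 - 4) - 1) - 26155) = 1/(((1/53)*(-3))*(-3 - 1) - 26155) = 1/(-3/53*(-4) - 26155) = 1/(12/53 - 26155) = 1/(-1386203/53) = -53/1386203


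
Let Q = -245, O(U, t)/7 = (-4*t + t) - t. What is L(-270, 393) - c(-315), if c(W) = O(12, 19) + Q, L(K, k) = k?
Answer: 1170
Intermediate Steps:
O(U, t) = -28*t (O(U, t) = 7*((-4*t + t) - t) = 7*(-3*t - t) = 7*(-4*t) = -28*t)
c(W) = -777 (c(W) = -28*19 - 245 = -532 - 245 = -777)
L(-270, 393) - c(-315) = 393 - 1*(-777) = 393 + 777 = 1170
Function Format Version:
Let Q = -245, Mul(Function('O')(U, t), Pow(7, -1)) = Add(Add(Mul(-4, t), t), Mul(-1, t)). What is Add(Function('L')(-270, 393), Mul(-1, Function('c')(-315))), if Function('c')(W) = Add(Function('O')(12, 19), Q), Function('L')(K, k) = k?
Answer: 1170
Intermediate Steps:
Function('O')(U, t) = Mul(-28, t) (Function('O')(U, t) = Mul(7, Add(Add(Mul(-4, t), t), Mul(-1, t))) = Mul(7, Add(Mul(-3, t), Mul(-1, t))) = Mul(7, Mul(-4, t)) = Mul(-28, t))
Function('c')(W) = -777 (Function('c')(W) = Add(Mul(-28, 19), -245) = Add(-532, -245) = -777)
Add(Function('L')(-270, 393), Mul(-1, Function('c')(-315))) = Add(393, Mul(-1, -777)) = Add(393, 777) = 1170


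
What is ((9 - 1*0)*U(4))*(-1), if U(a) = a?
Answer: -36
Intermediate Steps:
((9 - 1*0)*U(4))*(-1) = ((9 - 1*0)*4)*(-1) = ((9 + 0)*4)*(-1) = (9*4)*(-1) = 36*(-1) = -36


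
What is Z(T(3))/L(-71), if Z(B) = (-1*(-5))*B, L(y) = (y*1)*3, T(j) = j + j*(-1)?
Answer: 0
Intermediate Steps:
T(j) = 0 (T(j) = j - j = 0)
L(y) = 3*y (L(y) = y*3 = 3*y)
Z(B) = 5*B
Z(T(3))/L(-71) = (5*0)/((3*(-71))) = 0/(-213) = 0*(-1/213) = 0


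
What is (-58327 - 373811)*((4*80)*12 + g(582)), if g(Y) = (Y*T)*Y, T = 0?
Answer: -1659409920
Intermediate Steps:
g(Y) = 0 (g(Y) = (Y*0)*Y = 0*Y = 0)
(-58327 - 373811)*((4*80)*12 + g(582)) = (-58327 - 373811)*((4*80)*12 + 0) = -432138*(320*12 + 0) = -432138*(3840 + 0) = -432138*3840 = -1659409920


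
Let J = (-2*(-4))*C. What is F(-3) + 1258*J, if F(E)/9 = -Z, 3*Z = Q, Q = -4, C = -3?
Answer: -30180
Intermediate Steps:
Z = -4/3 (Z = (⅓)*(-4) = -4/3 ≈ -1.3333)
J = -24 (J = -2*(-4)*(-3) = 8*(-3) = -24)
F(E) = 12 (F(E) = 9*(-1*(-4/3)) = 9*(4/3) = 12)
F(-3) + 1258*J = 12 + 1258*(-24) = 12 - 30192 = -30180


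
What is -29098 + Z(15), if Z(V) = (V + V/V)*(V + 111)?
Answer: -27082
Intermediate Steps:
Z(V) = (1 + V)*(111 + V) (Z(V) = (V + 1)*(111 + V) = (1 + V)*(111 + V))
-29098 + Z(15) = -29098 + (111 + 15**2 + 112*15) = -29098 + (111 + 225 + 1680) = -29098 + 2016 = -27082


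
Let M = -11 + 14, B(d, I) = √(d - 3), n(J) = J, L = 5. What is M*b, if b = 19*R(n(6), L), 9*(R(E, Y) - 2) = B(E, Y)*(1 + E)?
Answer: 114 + 133*√3/3 ≈ 190.79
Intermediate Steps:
B(d, I) = √(-3 + d)
R(E, Y) = 2 + √(-3 + E)*(1 + E)/9 (R(E, Y) = 2 + (√(-3 + E)*(1 + E))/9 = 2 + √(-3 + E)*(1 + E)/9)
b = 38 + 133*√3/9 (b = 19*(2 + √(-3 + 6)/9 + (⅑)*6*√(-3 + 6)) = 19*(2 + √3/9 + (⅑)*6*√3) = 19*(2 + √3/9 + 2*√3/3) = 19*(2 + 7*√3/9) = 38 + 133*√3/9 ≈ 63.596)
M = 3
M*b = 3*(38 + 133*√3/9) = 114 + 133*√3/3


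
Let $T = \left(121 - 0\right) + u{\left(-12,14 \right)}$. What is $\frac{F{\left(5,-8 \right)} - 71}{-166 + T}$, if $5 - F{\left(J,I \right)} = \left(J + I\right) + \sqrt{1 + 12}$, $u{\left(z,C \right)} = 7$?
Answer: $\frac{63}{38} + \frac{\sqrt{13}}{38} \approx 1.7528$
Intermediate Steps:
$T = 128$ ($T = \left(121 - 0\right) + 7 = \left(121 + \left(2 - 2\right)\right) + 7 = \left(121 + 0\right) + 7 = 121 + 7 = 128$)
$F{\left(J,I \right)} = 5 - I - J - \sqrt{13}$ ($F{\left(J,I \right)} = 5 - \left(\left(J + I\right) + \sqrt{1 + 12}\right) = 5 - \left(\left(I + J\right) + \sqrt{13}\right) = 5 - \left(I + J + \sqrt{13}\right) = 5 - I - J - \sqrt{13}$)
$\frac{F{\left(5,-8 \right)} - 71}{-166 + T} = \frac{\left(5 - -8 - 5 - \sqrt{13}\right) - 71}{-166 + 128} = \frac{\left(5 + 8 - 5 - \sqrt{13}\right) - 71}{-38} = \left(\left(8 - \sqrt{13}\right) - 71\right) \left(- \frac{1}{38}\right) = \left(-63 - \sqrt{13}\right) \left(- \frac{1}{38}\right) = \frac{63}{38} + \frac{\sqrt{13}}{38}$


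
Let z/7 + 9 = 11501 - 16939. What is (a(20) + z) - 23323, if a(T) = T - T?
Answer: -61452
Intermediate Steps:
z = -38129 (z = -63 + 7*(11501 - 16939) = -63 + 7*(-5438) = -63 - 38066 = -38129)
a(T) = 0
(a(20) + z) - 23323 = (0 - 38129) - 23323 = -38129 - 23323 = -61452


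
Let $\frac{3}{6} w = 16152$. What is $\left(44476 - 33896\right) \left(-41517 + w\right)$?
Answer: $-97473540$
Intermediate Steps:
$w = 32304$ ($w = 2 \cdot 16152 = 32304$)
$\left(44476 - 33896\right) \left(-41517 + w\right) = \left(44476 - 33896\right) \left(-41517 + 32304\right) = 10580 \left(-9213\right) = -97473540$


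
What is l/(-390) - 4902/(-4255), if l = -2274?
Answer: 77251/11063 ≈ 6.9828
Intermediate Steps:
l/(-390) - 4902/(-4255) = -2274/(-390) - 4902/(-4255) = -2274*(-1/390) - 4902*(-1/4255) = 379/65 + 4902/4255 = 77251/11063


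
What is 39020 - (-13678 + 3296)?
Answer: 49402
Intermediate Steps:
39020 - (-13678 + 3296) = 39020 - 1*(-10382) = 39020 + 10382 = 49402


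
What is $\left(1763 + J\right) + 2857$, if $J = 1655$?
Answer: $6275$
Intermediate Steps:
$\left(1763 + J\right) + 2857 = \left(1763 + 1655\right) + 2857 = 3418 + 2857 = 6275$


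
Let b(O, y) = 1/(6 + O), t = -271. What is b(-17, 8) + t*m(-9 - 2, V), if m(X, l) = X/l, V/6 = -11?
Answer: -2987/66 ≈ -45.258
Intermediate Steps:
V = -66 (V = 6*(-11) = -66)
b(-17, 8) + t*m(-9 - 2, V) = 1/(6 - 17) - 271*(-9 - 2)/(-66) = 1/(-11) - (-2981)*(-1)/66 = -1/11 - 271*⅙ = -1/11 - 271/6 = -2987/66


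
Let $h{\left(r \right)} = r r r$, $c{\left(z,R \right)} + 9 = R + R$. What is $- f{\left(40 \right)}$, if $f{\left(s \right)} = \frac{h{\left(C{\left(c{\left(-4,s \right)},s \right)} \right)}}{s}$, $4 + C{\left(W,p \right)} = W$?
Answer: $- \frac{300763}{40} \approx -7519.1$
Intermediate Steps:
$c{\left(z,R \right)} = -9 + 2 R$ ($c{\left(z,R \right)} = -9 + \left(R + R\right) = -9 + 2 R$)
$C{\left(W,p \right)} = -4 + W$
$h{\left(r \right)} = r^{3}$ ($h{\left(r \right)} = r^{2} r = r^{3}$)
$f{\left(s \right)} = \frac{\left(-13 + 2 s\right)^{3}}{s}$ ($f{\left(s \right)} = \frac{\left(-4 + \left(-9 + 2 s\right)\right)^{3}}{s} = \frac{\left(-13 + 2 s\right)^{3}}{s}$)
$- f{\left(40 \right)} = - \frac{\left(-13 + 2 \cdot 40\right)^{3}}{40} = - \frac{\left(-13 + 80\right)^{3}}{40} = - \frac{67^{3}}{40} = - \frac{300763}{40}$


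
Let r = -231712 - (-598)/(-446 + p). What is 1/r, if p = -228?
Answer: -337/78087243 ≈ -4.3157e-6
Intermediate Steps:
r = -78087243/337 (r = -231712 - (-598)/(-446 - 228) = -231712 - (-598)/(-674) = -231712 - (-1)*(-598)/674 = -231712 - 1*299/337 = -231712 - 299/337 = -78087243/337 ≈ -2.3171e+5)
1/r = 1/(-78087243/337) = -337/78087243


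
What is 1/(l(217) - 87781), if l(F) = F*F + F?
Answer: -1/40475 ≈ -2.4707e-5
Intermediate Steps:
l(F) = F + F**2 (l(F) = F**2 + F = F + F**2)
1/(l(217) - 87781) = 1/(217*(1 + 217) - 87781) = 1/(217*218 - 87781) = 1/(47306 - 87781) = 1/(-40475) = -1/40475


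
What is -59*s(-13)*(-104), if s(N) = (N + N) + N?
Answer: -239304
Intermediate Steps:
s(N) = 3*N (s(N) = 2*N + N = 3*N)
-59*s(-13)*(-104) = -177*(-13)*(-104) = -59*(-39)*(-104) = 2301*(-104) = -239304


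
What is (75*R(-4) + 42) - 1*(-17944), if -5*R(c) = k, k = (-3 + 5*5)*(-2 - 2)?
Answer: 19306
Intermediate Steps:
k = -88 (k = (-3 + 25)*(-4) = 22*(-4) = -88)
R(c) = 88/5 (R(c) = -1/5*(-88) = 88/5)
(75*R(-4) + 42) - 1*(-17944) = (75*(88/5) + 42) - 1*(-17944) = (1320 + 42) + 17944 = 1362 + 17944 = 19306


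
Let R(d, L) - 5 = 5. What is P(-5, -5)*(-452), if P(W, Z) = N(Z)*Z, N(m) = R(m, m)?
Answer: 22600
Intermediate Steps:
R(d, L) = 10 (R(d, L) = 5 + 5 = 10)
N(m) = 10
P(W, Z) = 10*Z
P(-5, -5)*(-452) = (10*(-5))*(-452) = -50*(-452) = 22600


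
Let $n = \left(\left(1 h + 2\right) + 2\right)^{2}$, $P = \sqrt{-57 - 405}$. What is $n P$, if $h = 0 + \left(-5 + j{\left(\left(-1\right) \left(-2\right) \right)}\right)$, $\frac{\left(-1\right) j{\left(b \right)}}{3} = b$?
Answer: $49 i \sqrt{462} \approx 1053.2 i$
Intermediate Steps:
$j{\left(b \right)} = - 3 b$
$P = i \sqrt{462}$ ($P = \sqrt{-462} = i \sqrt{462} \approx 21.494 i$)
$h = -11$ ($h = 0 - \left(5 + 3 \left(\left(-1\right) \left(-2\right)\right)\right) = 0 - 11 = -11$)
$n = 49$ ($n = \left(\left(1 \left(-11\right) + 2\right) + 2\right)^{2} = \left(\left(-11 + 2\right) + 2\right)^{2} = \left(-9 + 2\right)^{2} = \left(-7\right)^{2} = 49$)
$n P = 49 i \sqrt{462}$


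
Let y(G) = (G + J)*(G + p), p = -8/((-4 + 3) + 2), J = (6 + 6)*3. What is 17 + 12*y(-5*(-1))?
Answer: -1459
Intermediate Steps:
J = 36 (J = 12*3 = 36)
p = -8 (p = -8/(-1 + 2) = -8/1 = -8*1 = -8)
y(G) = (-8 + G)*(36 + G) (y(G) = (G + 36)*(G - 8) = (36 + G)*(-8 + G) = (-8 + G)*(36 + G))
17 + 12*y(-5*(-1)) = 17 + 12*(-288 + (-5*(-1))² + 28*(-5*(-1))) = 17 + 12*(-288 + 5² + 28*5) = 17 + 12*(-288 + 25 + 140) = 17 + 12*(-123) = 17 - 1476 = -1459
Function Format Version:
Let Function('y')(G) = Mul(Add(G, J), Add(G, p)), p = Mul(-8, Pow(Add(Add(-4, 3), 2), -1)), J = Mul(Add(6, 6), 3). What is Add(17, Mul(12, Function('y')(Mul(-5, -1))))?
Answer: -1459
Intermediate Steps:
J = 36 (J = Mul(12, 3) = 36)
p = -8 (p = Mul(-8, Pow(Add(-1, 2), -1)) = Mul(-8, Pow(1, -1)) = Mul(-8, 1) = -8)
Function('y')(G) = Mul(Add(-8, G), Add(36, G)) (Function('y')(G) = Mul(Add(G, 36), Add(G, -8)) = Mul(Add(36, G), Add(-8, G)) = Mul(Add(-8, G), Add(36, G)))
Add(17, Mul(12, Function('y')(Mul(-5, -1)))) = Add(17, Mul(12, Add(-288, Pow(Mul(-5, -1), 2), Mul(28, Mul(-5, -1))))) = Add(17, Mul(12, Add(-288, Pow(5, 2), Mul(28, 5)))) = Add(17, Mul(12, Add(-288, 25, 140))) = Add(17, Mul(12, -123)) = Add(17, -1476) = -1459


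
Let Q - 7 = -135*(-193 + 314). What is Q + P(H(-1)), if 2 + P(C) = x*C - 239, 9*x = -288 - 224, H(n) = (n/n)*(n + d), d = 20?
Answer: -158849/9 ≈ -17650.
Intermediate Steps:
H(n) = 20 + n (H(n) = (n/n)*(n + 20) = 1*(20 + n) = 20 + n)
x = -512/9 (x = (-288 - 224)/9 = (⅑)*(-512) = -512/9 ≈ -56.889)
P(C) = -241 - 512*C/9 (P(C) = -2 + (-512*C/9 - 239) = -2 + (-239 - 512*C/9) = -241 - 512*C/9)
Q = -16328 (Q = 7 - 135*(-193 + 314) = 7 - 135*121 = 7 - 16335 = -16328)
Q + P(H(-1)) = -16328 + (-241 - 512*(20 - 1)/9) = -16328 + (-241 - 512/9*19) = -16328 + (-241 - 9728/9) = -16328 - 11897/9 = -158849/9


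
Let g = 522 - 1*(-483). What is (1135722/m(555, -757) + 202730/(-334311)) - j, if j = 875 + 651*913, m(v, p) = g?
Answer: -66536701153066/111994185 ≈ -5.9411e+5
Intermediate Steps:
g = 1005 (g = 522 + 483 = 1005)
m(v, p) = 1005
j = 595238 (j = 875 + 594363 = 595238)
(1135722/m(555, -757) + 202730/(-334311)) - j = (1135722/1005 + 202730/(-334311)) - 1*595238 = (1135722*(1/1005) + 202730*(-1/334311)) - 595238 = (378574/335 - 202730/334311) - 595238 = 126493537964/111994185 - 595238 = -66536701153066/111994185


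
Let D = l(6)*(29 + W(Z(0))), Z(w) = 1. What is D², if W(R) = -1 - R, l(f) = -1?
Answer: 729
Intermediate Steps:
D = -27 (D = -(29 + (-1 - 1*1)) = -(29 + (-1 - 1)) = -(29 - 2) = -1*27 = -27)
D² = (-27)² = 729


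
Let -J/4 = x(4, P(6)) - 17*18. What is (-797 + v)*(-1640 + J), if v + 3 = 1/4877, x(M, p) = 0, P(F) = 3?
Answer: 1623065184/4877 ≈ 3.3280e+5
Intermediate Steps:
v = -14630/4877 (v = -3 + 1/4877 = -14630/4877 ≈ -2.9998)
J = 1224 (J = -4*(0 - 17*18) = -4*(0 - 306) = -4*(-306) = 1224)
(-797 + v)*(-1640 + J) = (-797 - 14630/4877)*(-1640 + 1224) = -3901599/4877*(-416) = 1623065184/4877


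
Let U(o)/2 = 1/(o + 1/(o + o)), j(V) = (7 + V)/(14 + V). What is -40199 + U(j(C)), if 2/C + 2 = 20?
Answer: -977647367/24321 ≈ -40198.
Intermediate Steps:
C = 1/9 (C = 2/(-2 + 20) = 2/18 = 2*(1/18) = 1/9 ≈ 0.11111)
j(V) = (7 + V)/(14 + V)
U(o) = 2/(o + 1/(2*o)) (U(o) = 2/(o + 1/(o + o)) = 2/(o + 1/(2*o)))
-40199 + U(j(C)) = -40199 + 4*((7 + 1/9)/(14 + 1/9))/(1 + 2*((7 + 1/9)/(14 + 1/9))**2) = -40199 + 4*((64/9)/(127/9))/(1 + 2*((64/9)/(127/9))**2) = -40199 + 4*((9/127)*(64/9))/(1 + 2*((9/127)*(64/9))**2) = -40199 + 4*(64/127)/(1 + 2*(64/127)**2) = -40199 + 4*(64/127)/(1 + 2*(4096/16129)) = -40199 + 4*(64/127)/(1 + 8192/16129) = -40199 + 4*(64/127)/(24321/16129) = -40199 + 4*(64/127)*(16129/24321) = -40199 + 32512/24321 = -977647367/24321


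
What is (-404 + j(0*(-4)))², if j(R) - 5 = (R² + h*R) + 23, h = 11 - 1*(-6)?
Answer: 141376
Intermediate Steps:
h = 17 (h = 11 + 6 = 17)
j(R) = 28 + R² + 17*R (j(R) = 5 + ((R² + 17*R) + 23) = 5 + (23 + R² + 17*R) = 28 + R² + 17*R)
(-404 + j(0*(-4)))² = (-404 + (28 + (0*(-4))² + 17*(0*(-4))))² = (-404 + (28 + 0² + 17*0))² = (-404 + (28 + 0 + 0))² = (-404 + 28)² = (-376)² = 141376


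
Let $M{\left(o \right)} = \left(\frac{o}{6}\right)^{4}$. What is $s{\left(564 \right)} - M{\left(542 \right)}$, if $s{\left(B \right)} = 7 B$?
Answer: $- \frac{5393260693}{81} \approx -6.6583 \cdot 10^{7}$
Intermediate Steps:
$M{\left(o \right)} = \frac{o^{4}}{1296}$ ($M{\left(o \right)} = \left(o \frac{1}{6}\right)^{4} = \left(\frac{o}{6}\right)^{4} = \frac{o^{4}}{1296}$)
$s{\left(564 \right)} - M{\left(542 \right)} = 7 \cdot 564 - \frac{542^{4}}{1296} = 3948 - \frac{1}{1296} \cdot 86297287696 = 3948 - \frac{5393580481}{81} = - \frac{5393260693}{81}$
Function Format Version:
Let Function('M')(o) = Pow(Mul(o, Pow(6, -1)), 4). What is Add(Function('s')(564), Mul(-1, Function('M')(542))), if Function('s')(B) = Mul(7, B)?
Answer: Rational(-5393260693, 81) ≈ -6.6583e+7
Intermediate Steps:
Function('M')(o) = Mul(Rational(1, 1296), Pow(o, 4)) (Function('M')(o) = Pow(Mul(o, Rational(1, 6)), 4) = Pow(Mul(Rational(1, 6), o), 4) = Mul(Rational(1, 1296), Pow(o, 4)))
Add(Function('s')(564), Mul(-1, Function('M')(542))) = Add(Mul(7, 564), Mul(-1, Mul(Rational(1, 1296), Pow(542, 4)))) = Add(3948, Mul(-1, Mul(Rational(1, 1296), 86297287696))) = Add(3948, Mul(-1, Rational(5393580481, 81))) = Add(3948, Rational(-5393580481, 81)) = Rational(-5393260693, 81)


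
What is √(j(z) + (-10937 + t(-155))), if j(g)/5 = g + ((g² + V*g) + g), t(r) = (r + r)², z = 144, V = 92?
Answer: √256523 ≈ 506.48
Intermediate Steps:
t(r) = 4*r² (t(r) = (2*r)² = 4*r²)
j(g) = 5*g² + 470*g (j(g) = 5*(g + ((g² + 92*g) + g)) = 5*(g + (g² + 93*g)) = 5*(g² + 94*g) = 5*g² + 470*g)
√(j(z) + (-10937 + t(-155))) = √(5*144*(94 + 144) + (-10937 + 4*(-155)²)) = √(5*144*238 + (-10937 + 4*24025)) = √(171360 + (-10937 + 96100)) = √(171360 + 85163) = √256523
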